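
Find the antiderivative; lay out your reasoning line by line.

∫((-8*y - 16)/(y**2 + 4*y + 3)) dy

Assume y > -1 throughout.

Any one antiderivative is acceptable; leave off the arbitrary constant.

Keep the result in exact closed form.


Step 1. Decompose ∫((-8*y - 16)/(y**2 + 4*y + 3)) dy by partial fractions, (-8*y - 16)/(y**2 + 4*y + 3) = -4/(y + 3) - 4/(y + 1): now ∫(-4/(y + 1)) dy + ∫(-4/(y + 3)) dy.
Step 2. Evaluate the standard form [assuming y > -3]: now -4*log(y + 3) + ∫(-4/(y + 1)) dy.
Step 3. Evaluate the standard form [assuming y > -1]: now -4*log(y + 1) - 4*log(y + 3).
Answer: -4*log(y + 1) - 4*log(y + 3).


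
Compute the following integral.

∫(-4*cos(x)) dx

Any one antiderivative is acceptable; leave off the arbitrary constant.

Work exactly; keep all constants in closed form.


Answer: -4*sin(x).


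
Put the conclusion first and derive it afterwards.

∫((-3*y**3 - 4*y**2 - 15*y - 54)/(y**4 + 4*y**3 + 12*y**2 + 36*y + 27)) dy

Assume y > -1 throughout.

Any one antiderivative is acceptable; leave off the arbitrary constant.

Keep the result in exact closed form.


The answer is -2*log(y + 1) - log(y + 3) + atan(y/3).
Step 1. Decompose ∫((-3*y**3 - 4*y**2 - 15*y - 54)/(y**4 + 4*y**3 + 12*y**2 + 36*y + 27)) dy by partial fractions, (-3*y**3 - 4*y**2 - 15*y - 54)/(y**4 + 4*y**3 + 12*y**2 + 36*y + 27) = 3/(y**2 + 9) - 1/(y + 3) - 2/(y + 1): now ∫(-2/(y + 1)) dy + ∫(-1/(y + 3)) dy + ∫(3/(y**2 + 9)) dy.
Step 2. Evaluate the standard form [assuming y > -3]: now -log(y + 3) + ∫(-2/(y + 1)) dy + ∫(3/(y**2 + 9)) dy.
Step 3. Evaluate the standard form [assuming y > -1]: now -2*log(y + 1) - log(y + 3) + ∫(3/(y**2 + 9)) dy.
Step 4. Evaluate the standard form: now -2*log(y + 1) - log(y + 3) + atan(y/3).
Answer: -2*log(y + 1) - log(y + 3) + atan(y/3).


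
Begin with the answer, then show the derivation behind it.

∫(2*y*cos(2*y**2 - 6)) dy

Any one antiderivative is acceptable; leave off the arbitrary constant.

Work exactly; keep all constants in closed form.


The answer is sin(2*y**2 - 6)/2.
Step 1. Substitute u = y**2 - 3, turning ∫(2*y*cos(2*y**2 - 6)) dy into ∫(cos(2*u)) du: now ∫(cos(2*u)) du.
Step 2. Evaluate the standard form: now sin(2*u)/2.
Step 3. Substitute back u = y**2 - 3: now sin(2*y**2 - 6)/2.
Answer: sin(2*y**2 - 6)/2.


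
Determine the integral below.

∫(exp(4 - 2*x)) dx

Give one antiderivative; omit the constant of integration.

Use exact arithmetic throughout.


Answer: -exp(4 - 2*x)/2.


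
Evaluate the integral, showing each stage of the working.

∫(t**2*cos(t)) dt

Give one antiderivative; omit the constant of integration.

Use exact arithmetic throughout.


Step 1. Integrate ∫(t**2*cos(t)) dt by parts with u = t**2, dv = (cos(t)) dt, so v = sin(t): now t**2*sin(t) + ∫(-2*t*sin(t)) dt.
Step 2. Integrate ∫(-2*t*sin(t)) dt by parts with u = t, dv = (-2*sin(t)) dt, so v = 2*cos(t): now t**2*sin(t) + 2*t*cos(t) + ∫(-2*cos(t)) dt.
Step 3. Evaluate the standard form: now t**2*sin(t) + 2*t*cos(t) - 2*sin(t).
Answer: t**2*sin(t) + 2*t*cos(t) - 2*sin(t).


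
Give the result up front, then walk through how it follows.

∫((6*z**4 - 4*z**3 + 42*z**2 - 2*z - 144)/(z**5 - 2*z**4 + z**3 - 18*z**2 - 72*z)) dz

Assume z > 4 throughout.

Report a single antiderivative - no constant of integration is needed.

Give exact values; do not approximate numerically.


The answer is 2*log(z) + 3*log(z - 4) + log(z + 2) - 2*atan(z/3)/3.
Step 1. Decompose ∫((6*z**4 - 4*z**3 + 42*z**2 - 2*z - 144)/(z**5 - 2*z**4 + z**3 - 18*z**2 - 72*z)) dz by partial fractions, (6*z**4 - 4*z**3 + 42*z**2 - 2*z - 144)/(z**5 - 2*z**4 + z**3 - 18*z**2 - 72*z) = -2/(z**2 + 9) + 1/(z + 2) + 3/(z - 4) + 2/z: now ∫(2/z) dz + ∫(3/(z - 4)) dz + ∫(1/(z + 2)) dz + ∫(-2/(z**2 + 9)) dz.
Step 2. Evaluate the standard form [assuming z > 4]: now 3*log(z - 4) + ∫(2/z) dz + ∫(1/(z + 2)) dz + ∫(-2/(z**2 + 9)) dz.
Step 3. Evaluate the standard form [assuming z > 0]: now 2*log(z) + 3*log(z - 4) + ∫(1/(z + 2)) dz + ∫(-2/(z**2 + 9)) dz.
Step 4. Evaluate the standard form [assuming z > -2]: now 2*log(z) + 3*log(z - 4) + log(z + 2) + ∫(-2/(z**2 + 9)) dz.
Step 5. Evaluate the standard form: now 2*log(z) + 3*log(z - 4) + log(z + 2) - 2*atan(z/3)/3.
Answer: 2*log(z) + 3*log(z - 4) + log(z + 2) - 2*atan(z/3)/3.


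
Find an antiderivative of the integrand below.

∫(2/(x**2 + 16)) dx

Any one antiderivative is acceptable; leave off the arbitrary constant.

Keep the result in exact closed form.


Answer: atan(x/4)/2.


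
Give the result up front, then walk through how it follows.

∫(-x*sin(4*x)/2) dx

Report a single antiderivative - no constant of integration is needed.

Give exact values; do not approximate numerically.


The answer is x*cos(4*x)/8 - sin(4*x)/32.
Step 1. Integrate ∫(-x*sin(4*x)/2) dx by parts with u = x, dv = (-sin(4*x)/2) dx, so v = cos(4*x)/8: now x*cos(4*x)/8 + ∫(-cos(4*x)/8) dx.
Step 2. Evaluate the standard form: now x*cos(4*x)/8 - sin(4*x)/32.
Answer: x*cos(4*x)/8 - sin(4*x)/32.


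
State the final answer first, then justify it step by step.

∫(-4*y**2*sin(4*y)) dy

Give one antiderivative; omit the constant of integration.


The answer is y**2*cos(4*y) - y*sin(4*y)/2 - cos(4*y)/8.
Step 1. Integrate ∫(-4*y**2*sin(4*y)) dy by parts with u = y**2, dv = (-4*sin(4*y)) dy, so v = cos(4*y): now y**2*cos(4*y) + ∫(-2*y*cos(4*y)) dy.
Step 2. Integrate ∫(-2*y*cos(4*y)) dy by parts with u = y, dv = (-2*cos(4*y)) dy, so v = -sin(4*y)/2: now y**2*cos(4*y) - y*sin(4*y)/2 + ∫(sin(4*y)/2) dy.
Step 3. Evaluate the standard form: now y**2*cos(4*y) - y*sin(4*y)/2 - cos(4*y)/8.
Answer: y**2*cos(4*y) - y*sin(4*y)/2 - cos(4*y)/8.


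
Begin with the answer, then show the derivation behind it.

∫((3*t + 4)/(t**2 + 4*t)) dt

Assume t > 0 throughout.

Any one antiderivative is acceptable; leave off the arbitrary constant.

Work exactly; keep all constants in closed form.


The answer is log(t) + 2*log(t + 4).
Step 1. Decompose ∫((3*t + 4)/(t**2 + 4*t)) dt by partial fractions, (3*t + 4)/(t**2 + 4*t) = 2/(t + 4) + 1/t: now ∫(1/t) dt + ∫(2/(t + 4)) dt.
Step 2. Evaluate the standard form [assuming t > -4]: now 2*log(t + 4) + ∫(1/t) dt.
Step 3. Evaluate the standard form [assuming t > 0]: now log(t) + 2*log(t + 4).
Answer: log(t) + 2*log(t + 4).


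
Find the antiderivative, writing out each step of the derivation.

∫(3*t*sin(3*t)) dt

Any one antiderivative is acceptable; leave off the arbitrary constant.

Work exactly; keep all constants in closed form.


Step 1. Integrate ∫(3*t*sin(3*t)) dt by parts with u = t, dv = (3*sin(3*t)) dt, so v = -cos(3*t): now -t*cos(3*t) + ∫(cos(3*t)) dt.
Step 2. Evaluate the standard form: now -t*cos(3*t) + sin(3*t)/3.
Answer: -t*cos(3*t) + sin(3*t)/3.


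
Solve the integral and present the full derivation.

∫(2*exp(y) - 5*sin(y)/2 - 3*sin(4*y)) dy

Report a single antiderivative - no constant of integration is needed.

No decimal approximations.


Step 1. Rewrite: now ∫(2*exp(y)) dy + ∫(-5*sin(y)/2) dy + ∫(-3*sin(4*y)) dy.
Step 2. Evaluate the standard form: now 3*cos(4*y)/4 + ∫(2*exp(y)) dy + ∫(-5*sin(y)/2) dy.
Step 3. Evaluate the standard form: now 2*exp(y) + 3*cos(4*y)/4 + ∫(-5*sin(y)/2) dy.
Step 4. Evaluate the standard form: now 2*exp(y) + 5*cos(y)/2 + 3*cos(4*y)/4.
Answer: 2*exp(y) + 5*cos(y)/2 + 3*cos(4*y)/4.


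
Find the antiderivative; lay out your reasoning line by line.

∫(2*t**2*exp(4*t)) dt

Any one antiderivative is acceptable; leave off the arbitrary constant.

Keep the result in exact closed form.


Step 1. Integrate ∫(2*t**2*exp(4*t)) dt by parts with u = t**2, dv = (2*exp(4*t)) dt, so v = exp(4*t)/2: now t**2*exp(4*t)/2 + ∫(-t*exp(4*t)) dt.
Step 2. Integrate ∫(-t*exp(4*t)) dt by parts with u = t, dv = (-exp(4*t)) dt, so v = -exp(4*t)/4: now t**2*exp(4*t)/2 - t*exp(4*t)/4 + ∫(exp(4*t)/4) dt.
Step 3. Evaluate the standard form: now t**2*exp(4*t)/2 - t*exp(4*t)/4 + exp(4*t)/16.
Answer: t**2*exp(4*t)/2 - t*exp(4*t)/4 + exp(4*t)/16.


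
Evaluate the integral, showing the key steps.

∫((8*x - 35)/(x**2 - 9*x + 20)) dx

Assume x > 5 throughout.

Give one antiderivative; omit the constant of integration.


Step 1. Decompose ∫((8*x - 35)/(x**2 - 9*x + 20)) dx by partial fractions, (8*x - 35)/(x**2 - 9*x + 20) = 3/(x - 4) + 5/(x - 5): now ∫(5/(x - 5)) dx + ∫(3/(x - 4)) dx.
Step 2. Evaluate the standard form [assuming x > 5]: now 5*log(x - 5) + ∫(3/(x - 4)) dx.
Step 3. Evaluate the standard form [assuming x > 4]: now 5*log(x - 5) + 3*log(x - 4).
Answer: 5*log(x - 5) + 3*log(x - 4).


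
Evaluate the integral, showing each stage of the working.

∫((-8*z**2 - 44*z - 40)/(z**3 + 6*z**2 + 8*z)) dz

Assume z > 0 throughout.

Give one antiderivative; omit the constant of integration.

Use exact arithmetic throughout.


Step 1. Decompose ∫((-8*z**2 - 44*z - 40)/(z**3 + 6*z**2 + 8*z)) dz by partial fractions, (-8*z**2 - 44*z - 40)/(z**3 + 6*z**2 + 8*z) = 1/(z + 4) - 4/(z + 2) - 5/z: now ∫(-5/z) dz + ∫(-4/(z + 2)) dz + ∫(1/(z + 4)) dz.
Step 2. Evaluate the standard form [assuming z > -4]: now log(z + 4) + ∫(-5/z) dz + ∫(-4/(z + 2)) dz.
Step 3. Evaluate the standard form [assuming z > -2]: now -4*log(z + 2) + log(z + 4) + ∫(-5/z) dz.
Step 4. Evaluate the standard form [assuming z > 0]: now -5*log(z) - 4*log(z + 2) + log(z + 4).
Answer: -5*log(z) - 4*log(z + 2) + log(z + 4).


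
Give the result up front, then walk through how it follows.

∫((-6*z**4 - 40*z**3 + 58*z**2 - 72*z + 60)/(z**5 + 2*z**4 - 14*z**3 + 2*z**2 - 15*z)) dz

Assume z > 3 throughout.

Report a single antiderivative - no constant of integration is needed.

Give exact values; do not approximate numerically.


The answer is -4*log(z) - 5*log(z - 3) + 3*log(z + 5) + 2*atan(z).
Step 1. Decompose ∫((-6*z**4 - 40*z**3 + 58*z**2 - 72*z + 60)/(z**5 + 2*z**4 - 14*z**3 + 2*z**2 - 15*z)) dz by partial fractions, (-6*z**4 - 40*z**3 + 58*z**2 - 72*z + 60)/(z**5 + 2*z**4 - 14*z**3 + 2*z**2 - 15*z) = 2/(z**2 + 1) + 3/(z + 5) - 5/(z - 3) - 4/z: now ∫(-4/z) dz + ∫(-5/(z - 3)) dz + ∫(3/(z + 5)) dz + ∫(2/(z**2 + 1)) dz.
Step 2. Evaluate the standard form [assuming z > 3]: now -5*log(z - 3) + ∫(-4/z) dz + ∫(3/(z + 5)) dz + ∫(2/(z**2 + 1)) dz.
Step 3. Evaluate the standard form [assuming z > 0]: now -4*log(z) - 5*log(z - 3) + ∫(3/(z + 5)) dz + ∫(2/(z**2 + 1)) dz.
Step 4. Evaluate the standard form [assuming z > -5]: now -4*log(z) - 5*log(z - 3) + 3*log(z + 5) + ∫(2/(z**2 + 1)) dz.
Step 5. Evaluate the standard form: now -4*log(z) - 5*log(z - 3) + 3*log(z + 5) + 2*atan(z).
Answer: -4*log(z) - 5*log(z - 3) + 3*log(z + 5) + 2*atan(z).


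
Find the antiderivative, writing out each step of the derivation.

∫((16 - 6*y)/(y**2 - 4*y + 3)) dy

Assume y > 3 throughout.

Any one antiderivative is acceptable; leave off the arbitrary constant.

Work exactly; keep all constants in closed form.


Step 1. Decompose ∫((16 - 6*y)/(y**2 - 4*y + 3)) dy by partial fractions, (16 - 6*y)/(y**2 - 4*y + 3) = -5/(y - 1) - 1/(y - 3): now ∫(-1/(y - 3)) dy + ∫(-5/(y - 1)) dy.
Step 2. Evaluate the standard form [assuming y > 1]: now -5*log(y - 1) + ∫(-1/(y - 3)) dy.
Step 3. Evaluate the standard form [assuming y > 3]: now -log(y - 3) - 5*log(y - 1).
Answer: -log(y - 3) - 5*log(y - 1).


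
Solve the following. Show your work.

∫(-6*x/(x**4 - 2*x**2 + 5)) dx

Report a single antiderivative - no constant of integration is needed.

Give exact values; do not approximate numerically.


Step 1. Substitute u = x**2 - 1, turning ∫(-6*x/(x**4 - 2*x**2 + 5)) dx into ∫(-3/(u**2 + 4)) du: now ∫(-3/(u**2 + 4)) du.
Step 2. Evaluate the standard form: now -3*atan(u/2)/2.
Step 3. Substitute back u = x**2 - 1: now -3*atan(x**2/2 - 1/2)/2.
Answer: -3*atan(x**2/2 - 1/2)/2.


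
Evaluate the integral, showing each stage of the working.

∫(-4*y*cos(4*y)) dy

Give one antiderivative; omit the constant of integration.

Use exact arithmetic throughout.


Step 1. Integrate ∫(-4*y*cos(4*y)) dy by parts with u = y, dv = (-4*cos(4*y)) dy, so v = -sin(4*y): now -y*sin(4*y) + ∫(sin(4*y)) dy.
Step 2. Evaluate the standard form: now -y*sin(4*y) - cos(4*y)/4.
Answer: -y*sin(4*y) - cos(4*y)/4.


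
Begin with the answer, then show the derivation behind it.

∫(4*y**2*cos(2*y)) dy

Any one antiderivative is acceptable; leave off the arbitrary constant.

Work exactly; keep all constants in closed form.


The answer is 2*y**2*sin(2*y) + 2*y*cos(2*y) - sin(2*y).
Step 1. Integrate ∫(4*y**2*cos(2*y)) dy by parts with u = y**2, dv = (4*cos(2*y)) dy, so v = 2*sin(2*y): now 2*y**2*sin(2*y) + ∫(-4*y*sin(2*y)) dy.
Step 2. Integrate ∫(-4*y*sin(2*y)) dy by parts with u = y, dv = (-4*sin(2*y)) dy, so v = 2*cos(2*y): now 2*y**2*sin(2*y) + 2*y*cos(2*y) + ∫(-2*cos(2*y)) dy.
Step 3. Evaluate the standard form: now 2*y**2*sin(2*y) + 2*y*cos(2*y) - sin(2*y).
Answer: 2*y**2*sin(2*y) + 2*y*cos(2*y) - sin(2*y).


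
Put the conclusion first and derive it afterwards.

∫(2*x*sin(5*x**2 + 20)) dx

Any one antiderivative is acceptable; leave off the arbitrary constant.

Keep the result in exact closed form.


The answer is -cos(5*x**2 + 20)/5.
Step 1. Substitute u = x**2 + 4, turning ∫(2*x*sin(5*x**2 + 20)) dx into ∫(sin(5*u)) du: now ∫(sin(5*u)) du.
Step 2. Evaluate the standard form: now -cos(5*u)/5.
Step 3. Substitute back u = x**2 + 4: now -cos(5*x**2 + 20)/5.
Answer: -cos(5*x**2 + 20)/5.


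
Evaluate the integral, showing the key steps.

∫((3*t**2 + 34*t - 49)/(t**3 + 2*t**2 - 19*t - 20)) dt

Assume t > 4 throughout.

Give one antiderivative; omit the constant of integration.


Step 1. Decompose ∫((3*t**2 + 34*t - 49)/(t**3 + 2*t**2 - 19*t - 20)) dt by partial fractions, (3*t**2 + 34*t - 49)/(t**3 + 2*t**2 - 19*t - 20) = -4/(t + 5) + 4/(t + 1) + 3/(t - 4): now ∫(3/(t - 4)) dt + ∫(4/(t + 1)) dt + ∫(-4/(t + 5)) dt.
Step 2. Evaluate the standard form [assuming t > -5]: now -4*log(t + 5) + ∫(3/(t - 4)) dt + ∫(4/(t + 1)) dt.
Step 3. Evaluate the standard form [assuming t > 4]: now 3*log(t - 4) - 4*log(t + 5) + ∫(4/(t + 1)) dt.
Step 4. Evaluate the standard form [assuming t > -1]: now 3*log(t - 4) + 4*log(t + 1) - 4*log(t + 5).
Answer: 3*log(t - 4) + 4*log(t + 1) - 4*log(t + 5).


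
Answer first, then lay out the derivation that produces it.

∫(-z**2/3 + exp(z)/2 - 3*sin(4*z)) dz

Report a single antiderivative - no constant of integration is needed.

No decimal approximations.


The answer is -z**3/9 + exp(z)/2 + 3*cos(4*z)/4.
Step 1. Rewrite: now ∫(-z**2/3) dz + ∫(exp(z)/2) dz + ∫(-3*sin(4*z)) dz.
Step 2. Evaluate the standard form: now exp(z)/2 + ∫(-z**2/3) dz + ∫(-3*sin(4*z)) dz.
Step 3. Evaluate the standard form: now exp(z)/2 + 3*cos(4*z)/4 + ∫(-z**2/3) dz.
Step 4. Evaluate the standard form: now -z**3/9 + exp(z)/2 + 3*cos(4*z)/4.
Answer: -z**3/9 + exp(z)/2 + 3*cos(4*z)/4.


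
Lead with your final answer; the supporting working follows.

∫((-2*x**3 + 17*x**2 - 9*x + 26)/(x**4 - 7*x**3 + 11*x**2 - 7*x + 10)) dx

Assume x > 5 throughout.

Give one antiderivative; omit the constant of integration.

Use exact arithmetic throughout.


The answer is 2*log(x - 5) - 4*log(x - 2) + atan(x).
Step 1. Decompose ∫((-2*x**3 + 17*x**2 - 9*x + 26)/(x**4 - 7*x**3 + 11*x**2 - 7*x + 10)) dx by partial fractions, (-2*x**3 + 17*x**2 - 9*x + 26)/(x**4 - 7*x**3 + 11*x**2 - 7*x + 10) = 1/(x**2 + 1) - 4/(x - 2) + 2/(x - 5): now ∫(2/(x - 5)) dx + ∫(-4/(x - 2)) dx + ∫(1/(x**2 + 1)) dx.
Step 2. Evaluate the standard form [assuming x > 2]: now -4*log(x - 2) + ∫(2/(x - 5)) dx + ∫(1/(x**2 + 1)) dx.
Step 3. Evaluate the standard form [assuming x > 5]: now 2*log(x - 5) - 4*log(x - 2) + ∫(1/(x**2 + 1)) dx.
Step 4. Evaluate the standard form: now 2*log(x - 5) - 4*log(x - 2) + atan(x).
Answer: 2*log(x - 5) - 4*log(x - 2) + atan(x).


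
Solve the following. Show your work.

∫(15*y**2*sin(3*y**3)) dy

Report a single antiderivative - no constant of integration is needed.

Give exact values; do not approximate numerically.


Step 1. Substitute u = y**3, turning ∫(15*y**2*sin(3*y**3)) dy into ∫(5*sin(3*u)) du: now ∫(5*sin(3*u)) du.
Step 2. Evaluate the standard form: now -5*cos(3*u)/3.
Step 3. Substitute back u = y**3: now -5*cos(3*y**3)/3.
Answer: -5*cos(3*y**3)/3.


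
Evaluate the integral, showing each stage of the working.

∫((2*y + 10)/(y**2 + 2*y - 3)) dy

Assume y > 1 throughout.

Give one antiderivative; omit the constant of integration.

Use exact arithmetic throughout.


Step 1. Decompose ∫((2*y + 10)/(y**2 + 2*y - 3)) dy by partial fractions, (2*y + 10)/(y**2 + 2*y - 3) = -1/(y + 3) + 3/(y - 1): now ∫(3/(y - 1)) dy + ∫(-1/(y + 3)) dy.
Step 2. Evaluate the standard form [assuming y > -3]: now -log(y + 3) + ∫(3/(y - 1)) dy.
Step 3. Evaluate the standard form [assuming y > 1]: now 3*log(y - 1) - log(y + 3).
Answer: 3*log(y - 1) - log(y + 3).


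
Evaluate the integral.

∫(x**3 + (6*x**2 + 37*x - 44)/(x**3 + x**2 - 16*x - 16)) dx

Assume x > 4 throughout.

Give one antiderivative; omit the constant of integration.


Answer: x**4/4 + 5*log(x - 4) + 5*log(x + 1) - 4*log(x + 4).


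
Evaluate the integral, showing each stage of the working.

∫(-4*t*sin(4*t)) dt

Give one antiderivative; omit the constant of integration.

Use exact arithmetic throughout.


Step 1. Integrate ∫(-4*t*sin(4*t)) dt by parts with u = t, dv = (-4*sin(4*t)) dt, so v = cos(4*t): now t*cos(4*t) + ∫(-cos(4*t)) dt.
Step 2. Evaluate the standard form: now t*cos(4*t) - sin(4*t)/4.
Answer: t*cos(4*t) - sin(4*t)/4.


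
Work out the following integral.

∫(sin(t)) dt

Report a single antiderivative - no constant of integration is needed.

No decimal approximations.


Answer: -cos(t).


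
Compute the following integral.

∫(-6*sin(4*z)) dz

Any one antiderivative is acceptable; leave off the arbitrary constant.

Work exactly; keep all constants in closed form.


Answer: 3*cos(4*z)/2.


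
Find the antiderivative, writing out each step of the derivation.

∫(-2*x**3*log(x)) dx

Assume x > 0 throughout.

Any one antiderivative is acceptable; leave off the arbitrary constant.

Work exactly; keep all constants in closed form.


Step 1. Integrate ∫(-2*x**3*log(x)) dx by parts with u = log(x), dv = (-2*x**3) dx, so v = -x**4/2 [assuming x > 0]: now -x**4*log(x)/2 + ∫(x**3/2) dx.
Step 2. Evaluate the standard form: now -x**4*log(x)/2 + x**4/8.
Answer: -x**4*log(x)/2 + x**4/8.


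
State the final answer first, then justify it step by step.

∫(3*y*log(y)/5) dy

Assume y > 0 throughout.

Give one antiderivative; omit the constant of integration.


The answer is 3*y**2*log(y)/10 - 3*y**2/20.
Step 1. Integrate ∫(3*y*log(y)/5) dy by parts with u = log(y), dv = (3*y/5) dy, so v = 3*y**2/10 [assuming y > 0]: now 3*y**2*log(y)/10 + ∫(-3*y/10) dy.
Step 2. Evaluate the standard form: now 3*y**2*log(y)/10 - 3*y**2/20.
Answer: 3*y**2*log(y)/10 - 3*y**2/20.


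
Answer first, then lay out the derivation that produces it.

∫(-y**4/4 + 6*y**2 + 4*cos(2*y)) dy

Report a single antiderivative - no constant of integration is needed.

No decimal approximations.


The answer is -y**5/20 + 2*y**3 + 2*sin(2*y).
Step 1. Rewrite: now ∫(6*y**2) dy + ∫(-y**4/4) dy + ∫(4*cos(2*y)) dy.
Step 2. Evaluate the standard form: now 2*sin(2*y) + ∫(6*y**2) dy + ∫(-y**4/4) dy.
Step 3. Evaluate the standard form: now 2*y**3 + 2*sin(2*y) + ∫(-y**4/4) dy.
Step 4. Evaluate the standard form: now -y**5/20 + 2*y**3 + 2*sin(2*y).
Answer: -y**5/20 + 2*y**3 + 2*sin(2*y).


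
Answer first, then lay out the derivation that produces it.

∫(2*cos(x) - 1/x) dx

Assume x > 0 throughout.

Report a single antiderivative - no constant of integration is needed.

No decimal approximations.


The answer is -log(x) + 2*sin(x).
Step 1. Rewrite: now ∫(-1/x) dx + ∫(2*cos(x)) dx.
Step 2. Evaluate the standard form [assuming x > 0]: now -log(x) + ∫(2*cos(x)) dx.
Step 3. Evaluate the standard form: now -log(x) + 2*sin(x).
Answer: -log(x) + 2*sin(x).


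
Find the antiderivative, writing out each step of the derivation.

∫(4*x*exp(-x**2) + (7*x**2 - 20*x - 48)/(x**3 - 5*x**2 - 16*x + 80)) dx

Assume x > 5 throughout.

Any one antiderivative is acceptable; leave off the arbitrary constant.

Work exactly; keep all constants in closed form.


Step 1. Rewrite: now ∫(4*x*exp(-x**2)) dx + ∫((7*x**2 - 20*x - 48)/(x**3 - 5*x**2 - 16*x + 80)) dx.
Step 2. Decompose ∫((7*x**2 - 20*x - 48)/(x**3 - 5*x**2 - 16*x + 80)) dx by partial fractions, (7*x**2 - 20*x - 48)/(x**3 - 5*x**2 - 16*x + 80) = 2/(x + 4) + 2/(x - 4) + 3/(x - 5): now ∫(4*x*exp(-x**2)) dx + ∫(3/(x - 5)) dx + ∫(2/(x - 4)) dx + ∫(2/(x + 4)) dx.
Step 3. Evaluate the standard form [assuming x > 5]: now 3*log(x - 5) + ∫(4*x*exp(-x**2)) dx + ∫(2/(x - 4)) dx + ∫(2/(x + 4)) dx.
Step 4. Evaluate the standard form [assuming x > 4]: now 3*log(x - 5) + 2*log(x - 4) + ∫(4*x*exp(-x**2)) dx + ∫(2/(x + 4)) dx.
Step 5. Evaluate the standard form [assuming x > -4]: now 3*log(x - 5) + 2*log(x - 4) + 2*log(x + 4) + ∫(4*x*exp(-x**2)) dx.
Step 6. Substitute u = x**2, turning ∫(4*x*exp(-x**2)) dx into ∫(2*exp(-u)) du: now 3*log(x - 5) + 2*log(x - 4) + 2*log(x + 4) + ∫(2*exp(-u)) du.
Step 7. Evaluate the standard form: now 3*log(x - 5) + 2*log(x - 4) + 2*log(x + 4) - 2*exp(-u).
Step 8. Substitute back u = x**2: now 3*log(x - 5) + 2*log(x - 4) + 2*log(x + 4) - 2*exp(-x**2).
Answer: 3*log(x - 5) + 2*log(x - 4) + 2*log(x + 4) - 2*exp(-x**2).


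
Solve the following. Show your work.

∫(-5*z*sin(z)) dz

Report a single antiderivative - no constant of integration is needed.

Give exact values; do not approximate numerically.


Step 1. Integrate ∫(-5*z*sin(z)) dz by parts with u = z, dv = (-5*sin(z)) dz, so v = 5*cos(z): now 5*z*cos(z) + ∫(-5*cos(z)) dz.
Step 2. Evaluate the standard form: now 5*z*cos(z) - 5*sin(z).
Answer: 5*z*cos(z) - 5*sin(z).


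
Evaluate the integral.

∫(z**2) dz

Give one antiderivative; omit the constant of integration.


Answer: z**3/3.


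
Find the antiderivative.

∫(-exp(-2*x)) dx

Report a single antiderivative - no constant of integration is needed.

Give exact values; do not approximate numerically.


Answer: exp(-2*x)/2.


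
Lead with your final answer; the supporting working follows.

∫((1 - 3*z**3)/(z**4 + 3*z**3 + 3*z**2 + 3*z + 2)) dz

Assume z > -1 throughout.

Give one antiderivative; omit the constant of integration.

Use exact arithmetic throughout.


The answer is 2*log(z + 1) - 5*log(z + 2) + atan(z).
Step 1. Decompose ∫((1 - 3*z**3)/(z**4 + 3*z**3 + 3*z**2 + 3*z + 2)) dz by partial fractions, (1 - 3*z**3)/(z**4 + 3*z**3 + 3*z**2 + 3*z + 2) = 1/(z**2 + 1) - 5/(z + 2) + 2/(z + 1): now ∫(2/(z + 1)) dz + ∫(-5/(z + 2)) dz + ∫(1/(z**2 + 1)) dz.
Step 2. Evaluate the standard form [assuming z > -1]: now 2*log(z + 1) + ∫(-5/(z + 2)) dz + ∫(1/(z**2 + 1)) dz.
Step 3. Evaluate the standard form [assuming z > -2]: now 2*log(z + 1) - 5*log(z + 2) + ∫(1/(z**2 + 1)) dz.
Step 4. Evaluate the standard form: now 2*log(z + 1) - 5*log(z + 2) + atan(z).
Answer: 2*log(z + 1) - 5*log(z + 2) + atan(z).


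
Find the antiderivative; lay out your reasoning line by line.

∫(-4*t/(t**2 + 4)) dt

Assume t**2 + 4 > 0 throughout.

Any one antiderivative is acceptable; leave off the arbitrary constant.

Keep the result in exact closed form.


Step 1. Substitute u = t**2 + 4, turning ∫(-4*t/(t**2 + 4)) dt into ∫(-2/u) du: now ∫(-2/u) du.
Step 2. Evaluate the standard form [assuming u > 0]: now -2*log(u).
Step 3. Substitute back u = t**2 + 4: now -2*log(t**2 + 4).
Answer: -2*log(t**2 + 4).


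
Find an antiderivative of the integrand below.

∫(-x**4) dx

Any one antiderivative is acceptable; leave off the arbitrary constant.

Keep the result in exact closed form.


Answer: -x**5/5.


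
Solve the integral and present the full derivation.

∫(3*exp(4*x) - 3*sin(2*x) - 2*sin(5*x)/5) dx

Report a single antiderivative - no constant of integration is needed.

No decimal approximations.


Step 1. Rewrite: now ∫(3*exp(4*x)) dx + ∫(-3*sin(2*x)) dx + ∫(-2*sin(5*x)/5) dx.
Step 2. Evaluate the standard form: now 3*cos(2*x)/2 + ∫(3*exp(4*x)) dx + ∫(-2*sin(5*x)/5) dx.
Step 3. Evaluate the standard form: now 3*exp(4*x)/4 + 3*cos(2*x)/2 + ∫(-2*sin(5*x)/5) dx.
Step 4. Evaluate the standard form: now 3*exp(4*x)/4 + 3*cos(2*x)/2 + 2*cos(5*x)/25.
Answer: 3*exp(4*x)/4 + 3*cos(2*x)/2 + 2*cos(5*x)/25.


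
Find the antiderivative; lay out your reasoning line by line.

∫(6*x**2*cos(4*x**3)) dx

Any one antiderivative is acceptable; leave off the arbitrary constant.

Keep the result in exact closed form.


Step 1. Substitute u = x**3, turning ∫(6*x**2*cos(4*x**3)) dx into ∫(2*cos(4*u)) du: now ∫(2*cos(4*u)) du.
Step 2. Evaluate the standard form: now sin(4*u)/2.
Step 3. Substitute back u = x**3: now sin(4*x**3)/2.
Answer: sin(4*x**3)/2.


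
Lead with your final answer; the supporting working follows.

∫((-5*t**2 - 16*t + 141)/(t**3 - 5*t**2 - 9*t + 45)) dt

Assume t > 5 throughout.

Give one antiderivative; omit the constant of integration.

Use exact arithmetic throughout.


The answer is -4*log(t - 5) - 4*log(t - 3) + 3*log(t + 3).
Step 1. Decompose ∫((-5*t**2 - 16*t + 141)/(t**3 - 5*t**2 - 9*t + 45)) dt by partial fractions, (-5*t**2 - 16*t + 141)/(t**3 - 5*t**2 - 9*t + 45) = 3/(t + 3) - 4/(t - 3) - 4/(t - 5): now ∫(-4/(t - 5)) dt + ∫(-4/(t - 3)) dt + ∫(3/(t + 3)) dt.
Step 2. Evaluate the standard form [assuming t > -3]: now 3*log(t + 3) + ∫(-4/(t - 5)) dt + ∫(-4/(t - 3)) dt.
Step 3. Evaluate the standard form [assuming t > 3]: now -4*log(t - 3) + 3*log(t + 3) + ∫(-4/(t - 5)) dt.
Step 4. Evaluate the standard form [assuming t > 5]: now -4*log(t - 5) - 4*log(t - 3) + 3*log(t + 3).
Answer: -4*log(t - 5) - 4*log(t - 3) + 3*log(t + 3).


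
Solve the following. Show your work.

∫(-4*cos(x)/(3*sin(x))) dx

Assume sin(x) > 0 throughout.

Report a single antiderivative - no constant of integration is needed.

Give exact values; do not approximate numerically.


Step 1. Substitute u = sin(x), turning ∫(-4*cos(x)/(3*sin(x))) dx into ∫(-4/(3*u)) du: now ∫(-4/(3*u)) du.
Step 2. Evaluate the standard form [assuming u > 0]: now -4*log(u)/3.
Step 3. Substitute back u = sin(x): now -4*log(sin(x))/3.
Answer: -4*log(sin(x))/3.


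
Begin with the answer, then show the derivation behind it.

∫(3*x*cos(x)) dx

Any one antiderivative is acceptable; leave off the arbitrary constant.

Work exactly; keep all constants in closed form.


The answer is 3*x*sin(x) + 3*cos(x).
Step 1. Integrate ∫(3*x*cos(x)) dx by parts with u = x, dv = (3*cos(x)) dx, so v = 3*sin(x): now 3*x*sin(x) + ∫(-3*sin(x)) dx.
Step 2. Evaluate the standard form: now 3*x*sin(x) + 3*cos(x).
Answer: 3*x*sin(x) + 3*cos(x).


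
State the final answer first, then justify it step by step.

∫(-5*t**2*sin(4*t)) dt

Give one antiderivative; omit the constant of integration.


The answer is 5*t**2*cos(4*t)/4 - 5*t*sin(4*t)/8 - 5*cos(4*t)/32.
Step 1. Integrate ∫(-5*t**2*sin(4*t)) dt by parts with u = t**2, dv = (-5*sin(4*t)) dt, so v = 5*cos(4*t)/4: now 5*t**2*cos(4*t)/4 + ∫(-5*t*cos(4*t)/2) dt.
Step 2. Integrate ∫(-5*t*cos(4*t)/2) dt by parts with u = t, dv = (-5*cos(4*t)/2) dt, so v = -5*sin(4*t)/8: now 5*t**2*cos(4*t)/4 - 5*t*sin(4*t)/8 + ∫(5*sin(4*t)/8) dt.
Step 3. Evaluate the standard form: now 5*t**2*cos(4*t)/4 - 5*t*sin(4*t)/8 - 5*cos(4*t)/32.
Answer: 5*t**2*cos(4*t)/4 - 5*t*sin(4*t)/8 - 5*cos(4*t)/32.


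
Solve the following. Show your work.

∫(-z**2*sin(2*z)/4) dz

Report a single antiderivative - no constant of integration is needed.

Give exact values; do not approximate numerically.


Step 1. Integrate ∫(-z**2*sin(2*z)/4) dz by parts with u = z**2, dv = (-sin(2*z)/4) dz, so v = cos(2*z)/8: now z**2*cos(2*z)/8 + ∫(-z*cos(2*z)/4) dz.
Step 2. Integrate ∫(-z*cos(2*z)/4) dz by parts with u = z, dv = (-cos(2*z)/4) dz, so v = -sin(2*z)/8: now z**2*cos(2*z)/8 - z*sin(2*z)/8 + ∫(sin(2*z)/8) dz.
Step 3. Evaluate the standard form: now z**2*cos(2*z)/8 - z*sin(2*z)/8 - cos(2*z)/16.
Answer: z**2*cos(2*z)/8 - z*sin(2*z)/8 - cos(2*z)/16.


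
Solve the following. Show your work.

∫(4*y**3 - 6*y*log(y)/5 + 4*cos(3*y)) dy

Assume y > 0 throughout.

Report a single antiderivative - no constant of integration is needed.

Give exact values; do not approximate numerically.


Step 1. Rewrite: now ∫(4*y**3) dy + ∫(-6*y*log(y)/5) dy + ∫(4*cos(3*y)) dy.
Step 2. Evaluate the standard form: now 4*sin(3*y)/3 + ∫(4*y**3) dy + ∫(-6*y*log(y)/5) dy.
Step 3. Evaluate the standard form: now y**4 + 4*sin(3*y)/3 + ∫(-6*y*log(y)/5) dy.
Step 4. Integrate ∫(-6*y*log(y)/5) dy by parts with u = log(y), dv = (-6*y/5) dy, so v = -3*y**2/5 [assuming y > 0]: now y**4 - 3*y**2*log(y)/5 + 4*sin(3*y)/3 + ∫(3*y/5) dy.
Step 5. Evaluate the standard form: now y**4 - 3*y**2*log(y)/5 + 3*y**2/10 + 4*sin(3*y)/3.
Answer: y**4 - 3*y**2*log(y)/5 + 3*y**2/10 + 4*sin(3*y)/3.


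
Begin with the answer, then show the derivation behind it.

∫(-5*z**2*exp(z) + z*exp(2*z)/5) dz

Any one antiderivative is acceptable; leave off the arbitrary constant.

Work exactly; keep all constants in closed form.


The answer is -5*z**2*exp(z) + z*exp(2*z)/10 + 10*z*exp(z) - exp(2*z)/20 - 10*exp(z).
Step 1. Rewrite: now ∫(z*exp(2*z)/5) dz + ∫(-5*z**2*exp(z)) dz.
Step 2. Integrate ∫(z*exp(2*z)/5) dz by parts with u = z, dv = (exp(2*z)/5) dz, so v = exp(2*z)/10: now z*exp(2*z)/10 + ∫(-5*z**2*exp(z)) dz + ∫(-exp(2*z)/10) dz.
Step 3. Evaluate the standard form: now z*exp(2*z)/10 - exp(2*z)/20 + ∫(-5*z**2*exp(z)) dz.
Step 4. Integrate ∫(-5*z**2*exp(z)) dz by parts with u = z**2, dv = (-5*exp(z)) dz, so v = -5*exp(z): now -5*z**2*exp(z) + z*exp(2*z)/10 - exp(2*z)/20 + ∫(10*z*exp(z)) dz.
Step 5. Integrate ∫(10*z*exp(z)) dz by parts with u = z, dv = (10*exp(z)) dz, so v = 10*exp(z): now -5*z**2*exp(z) + z*exp(2*z)/10 + 10*z*exp(z) - exp(2*z)/20 + ∫(-10*exp(z)) dz.
Step 6. Evaluate the standard form: now -5*z**2*exp(z) + z*exp(2*z)/10 + 10*z*exp(z) - exp(2*z)/20 - 10*exp(z).
Answer: -5*z**2*exp(z) + z*exp(2*z)/10 + 10*z*exp(z) - exp(2*z)/20 - 10*exp(z).


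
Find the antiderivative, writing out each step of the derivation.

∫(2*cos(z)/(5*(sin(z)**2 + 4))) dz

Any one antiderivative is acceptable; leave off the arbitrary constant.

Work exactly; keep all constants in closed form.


Step 1. Substitute u = sin(z), turning ∫(2*cos(z)/(5*(sin(z)**2 + 4))) dz into ∫(2/(5*(u**2 + 4))) du: now ∫(2/(5*(u**2 + 4))) du.
Step 2. Evaluate the standard form: now atan(u/2)/5.
Step 3. Substitute back u = sin(z): now atan(sin(z)/2)/5.
Answer: atan(sin(z)/2)/5.


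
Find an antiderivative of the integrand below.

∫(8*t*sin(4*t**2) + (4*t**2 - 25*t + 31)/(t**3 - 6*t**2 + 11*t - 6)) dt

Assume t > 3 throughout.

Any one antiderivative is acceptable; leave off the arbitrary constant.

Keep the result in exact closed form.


Answer: -4*log(t - 3) + 3*log(t - 2) + 5*log(t - 1) - cos(4*t**2).


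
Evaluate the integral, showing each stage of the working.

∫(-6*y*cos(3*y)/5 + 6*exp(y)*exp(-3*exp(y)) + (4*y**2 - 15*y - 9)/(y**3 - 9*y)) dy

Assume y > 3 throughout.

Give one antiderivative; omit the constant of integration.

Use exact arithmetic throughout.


Step 1. Rewrite: now ∫(-6*y*cos(3*y)/5) dy + ∫((4*y**2 - 15*y - 9)/(y**3 - 9*y)) dy + ∫(6*exp(y)*exp(-3*exp(y))) dy.
Step 2. Integrate ∫(-6*y*cos(3*y)/5) dy by parts with u = y, dv = (-6*cos(3*y)/5) dy, so v = -2*sin(3*y)/5: now -2*y*sin(3*y)/5 + ∫((4*y**2 - 15*y - 9)/(y**3 - 9*y)) dy + ∫(6*exp(y)*exp(-3*exp(y))) dy + ∫(2*sin(3*y)/5) dy.
Step 3. Evaluate the standard form: now -2*y*sin(3*y)/5 - 2*cos(3*y)/15 + ∫((4*y**2 - 15*y - 9)/(y**3 - 9*y)) dy + ∫(6*exp(y)*exp(-3*exp(y))) dy.
Step 4. Decompose ∫((4*y**2 - 15*y - 9)/(y**3 - 9*y)) dy by partial fractions, (4*y**2 - 15*y - 9)/(y**3 - 9*y) = 4/(y + 3) - 1/(y - 3) + 1/y: now -2*y*sin(3*y)/5 - 2*cos(3*y)/15 + ∫(1/y) dy + ∫(6*exp(y)*exp(-3*exp(y))) dy + ∫(-1/(y - 3)) dy + ∫(4/(y + 3)) dy.
Step 5. Evaluate the standard form [assuming y > 3]: now -2*y*sin(3*y)/5 - log(y - 3) - 2*cos(3*y)/15 + ∫(1/y) dy + ∫(6*exp(y)*exp(-3*exp(y))) dy + ∫(4/(y + 3)) dy.
Step 6. Evaluate the standard form [assuming y > -3]: now -2*y*sin(3*y)/5 - log(y - 3) + 4*log(y + 3) - 2*cos(3*y)/15 + ∫(1/y) dy + ∫(6*exp(y)*exp(-3*exp(y))) dy.
Step 7. Evaluate the standard form [assuming y > 0]: now -2*y*sin(3*y)/5 + log(y) - log(y - 3) + 4*log(y + 3) - 2*cos(3*y)/15 + ∫(6*exp(y)*exp(-3*exp(y))) dy.
Step 8. Substitute u = exp(y), turning ∫(6*exp(y)*exp(-3*exp(y))) dy into ∫(6*exp(-3*u)) du: now -2*y*sin(3*y)/5 + log(y) - log(y - 3) + 4*log(y + 3) - 2*cos(3*y)/15 + ∫(6*exp(-3*u)) du.
Step 9. Evaluate the standard form: now -2*y*sin(3*y)/5 + log(y) - log(y - 3) + 4*log(y + 3) - 2*cos(3*y)/15 - 2*exp(-3*u).
Step 10. Substitute back u = exp(y): now -2*y*sin(3*y)/5 + log(y) - log(y - 3) + 4*log(y + 3) - 2*cos(3*y)/15 - 2*exp(-3*exp(y)).
Answer: -2*y*sin(3*y)/5 + log(y) - log(y - 3) + 4*log(y + 3) - 2*cos(3*y)/15 - 2*exp(-3*exp(y)).


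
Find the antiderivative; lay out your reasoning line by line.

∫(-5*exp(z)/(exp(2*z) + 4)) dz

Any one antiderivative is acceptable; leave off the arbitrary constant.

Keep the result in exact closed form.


Step 1. Substitute u = exp(z), turning ∫(-5*exp(z)/(exp(2*z) + 4)) dz into ∫(-5/(u**2 + 4)) du: now ∫(-5/(u**2 + 4)) du.
Step 2. Evaluate the standard form: now -5*atan(u/2)/2.
Step 3. Substitute back u = exp(z): now -5*atan(exp(z)/2)/2.
Answer: -5*atan(exp(z)/2)/2.


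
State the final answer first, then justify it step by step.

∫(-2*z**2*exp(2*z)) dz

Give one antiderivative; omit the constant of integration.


The answer is -z**2*exp(2*z) + z*exp(2*z) - exp(2*z)/2.
Step 1. Integrate ∫(-2*z**2*exp(2*z)) dz by parts with u = z**2, dv = (-2*exp(2*z)) dz, so v = -exp(2*z): now -z**2*exp(2*z) + ∫(2*z*exp(2*z)) dz.
Step 2. Integrate ∫(2*z*exp(2*z)) dz by parts with u = z, dv = (2*exp(2*z)) dz, so v = exp(2*z): now -z**2*exp(2*z) + z*exp(2*z) + ∫(-exp(2*z)) dz.
Step 3. Evaluate the standard form: now -z**2*exp(2*z) + z*exp(2*z) - exp(2*z)/2.
Answer: -z**2*exp(2*z) + z*exp(2*z) - exp(2*z)/2.


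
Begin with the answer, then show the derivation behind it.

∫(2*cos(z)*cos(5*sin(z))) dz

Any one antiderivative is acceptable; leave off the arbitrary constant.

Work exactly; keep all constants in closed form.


The answer is 2*sin(5*sin(z))/5.
Step 1. Substitute u = sin(z), turning ∫(2*cos(z)*cos(5*sin(z))) dz into ∫(2*cos(5*u)) du: now ∫(2*cos(5*u)) du.
Step 2. Evaluate the standard form: now 2*sin(5*u)/5.
Step 3. Substitute back u = sin(z): now 2*sin(5*sin(z))/5.
Answer: 2*sin(5*sin(z))/5.


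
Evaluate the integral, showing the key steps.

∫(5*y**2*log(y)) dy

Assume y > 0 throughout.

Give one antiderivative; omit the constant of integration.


Step 1. Integrate ∫(5*y**2*log(y)) dy by parts with u = log(y), dv = (5*y**2) dy, so v = 5*y**3/3 [assuming y > 0]: now 5*y**3*log(y)/3 + ∫(-5*y**2/3) dy.
Step 2. Evaluate the standard form: now 5*y**3*log(y)/3 - 5*y**3/9.
Answer: 5*y**3*log(y)/3 - 5*y**3/9.


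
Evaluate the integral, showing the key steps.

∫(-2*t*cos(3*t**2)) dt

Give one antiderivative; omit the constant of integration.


Step 1. Substitute u = t**2, turning ∫(-2*t*cos(3*t**2)) dt into ∫(-cos(3*u)) du: now ∫(-cos(3*u)) du.
Step 2. Evaluate the standard form: now -sin(3*u)/3.
Step 3. Substitute back u = t**2: now -sin(3*t**2)/3.
Answer: -sin(3*t**2)/3.


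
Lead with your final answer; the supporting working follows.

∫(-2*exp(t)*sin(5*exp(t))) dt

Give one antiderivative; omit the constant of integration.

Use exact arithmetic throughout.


The answer is 2*cos(5*exp(t))/5.
Step 1. Substitute u = exp(t), turning ∫(-2*exp(t)*sin(5*exp(t))) dt into ∫(-2*sin(5*u)) du: now ∫(-2*sin(5*u)) du.
Step 2. Evaluate the standard form: now 2*cos(5*u)/5.
Step 3. Substitute back u = exp(t): now 2*cos(5*exp(t))/5.
Answer: 2*cos(5*exp(t))/5.


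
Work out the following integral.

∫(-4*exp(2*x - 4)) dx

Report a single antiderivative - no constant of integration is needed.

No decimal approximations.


Answer: -2*exp(2*x - 4).


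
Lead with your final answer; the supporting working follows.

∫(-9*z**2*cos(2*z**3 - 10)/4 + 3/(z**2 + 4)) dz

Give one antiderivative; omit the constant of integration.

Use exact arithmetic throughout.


The answer is -3*sin(2*z**3 - 10)/8 + 3*atan(z/2)/2.
Step 1. Rewrite: now ∫(-9*z**2*cos(2*z**3 - 10)/4) dz + ∫(3/(z**2 + 4)) dz.
Step 2. Evaluate the standard form: now 3*atan(z/2)/2 + ∫(-9*z**2*cos(2*z**3 - 10)/4) dz.
Step 3. Substitute u = z**3 - 5, turning ∫(-9*z**2*cos(2*z**3 - 10)/4) dz into ∫(-3*cos(2*u)/4) du: now 3*atan(z/2)/2 + ∫(-3*cos(2*u)/4) du.
Step 4. Evaluate the standard form: now -3*sin(2*u)/8 + 3*atan(z/2)/2.
Step 5. Substitute back u = z**3 - 5: now -3*sin(2*z**3 - 10)/8 + 3*atan(z/2)/2.
Answer: -3*sin(2*z**3 - 10)/8 + 3*atan(z/2)/2.


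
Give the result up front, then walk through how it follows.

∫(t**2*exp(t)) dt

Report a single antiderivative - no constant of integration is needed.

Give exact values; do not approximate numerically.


The answer is t**2*exp(t) - 2*t*exp(t) + 2*exp(t).
Step 1. Integrate ∫(t**2*exp(t)) dt by parts with u = t**2, dv = (exp(t)) dt, so v = exp(t): now t**2*exp(t) + ∫(-2*t*exp(t)) dt.
Step 2. Integrate ∫(-2*t*exp(t)) dt by parts with u = t, dv = (-2*exp(t)) dt, so v = -2*exp(t): now t**2*exp(t) - 2*t*exp(t) + ∫(2*exp(t)) dt.
Step 3. Evaluate the standard form: now t**2*exp(t) - 2*t*exp(t) + 2*exp(t).
Answer: t**2*exp(t) - 2*t*exp(t) + 2*exp(t).


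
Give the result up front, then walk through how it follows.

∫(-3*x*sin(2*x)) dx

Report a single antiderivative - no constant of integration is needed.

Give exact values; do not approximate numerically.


The answer is 3*x*cos(2*x)/2 - 3*sin(2*x)/4.
Step 1. Integrate ∫(-3*x*sin(2*x)) dx by parts with u = x, dv = (-3*sin(2*x)) dx, so v = 3*cos(2*x)/2: now 3*x*cos(2*x)/2 + ∫(-3*cos(2*x)/2) dx.
Step 2. Evaluate the standard form: now 3*x*cos(2*x)/2 - 3*sin(2*x)/4.
Answer: 3*x*cos(2*x)/2 - 3*sin(2*x)/4.


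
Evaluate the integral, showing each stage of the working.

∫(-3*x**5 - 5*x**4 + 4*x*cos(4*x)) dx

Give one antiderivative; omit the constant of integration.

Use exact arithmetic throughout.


Step 1. Rewrite: now ∫(-5*x**4) dx + ∫(-3*x**5) dx + ∫(4*x*cos(4*x)) dx.
Step 2. Evaluate the standard form: now -x**5 + ∫(-3*x**5) dx + ∫(4*x*cos(4*x)) dx.
Step 3. Evaluate the standard form: now -x**6/2 - x**5 + ∫(4*x*cos(4*x)) dx.
Step 4. Integrate ∫(4*x*cos(4*x)) dx by parts with u = x, dv = (4*cos(4*x)) dx, so v = sin(4*x): now -x**6/2 - x**5 + x*sin(4*x) + ∫(-sin(4*x)) dx.
Step 5. Evaluate the standard form: now -x**6/2 - x**5 + x*sin(4*x) + cos(4*x)/4.
Answer: -x**6/2 - x**5 + x*sin(4*x) + cos(4*x)/4.


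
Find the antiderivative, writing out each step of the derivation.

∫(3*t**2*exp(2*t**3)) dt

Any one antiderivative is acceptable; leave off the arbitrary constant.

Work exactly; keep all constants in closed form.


Step 1. Substitute u = t**3, turning ∫(3*t**2*exp(2*t**3)) dt into ∫(exp(2*u)) du: now ∫(exp(2*u)) du.
Step 2. Evaluate the standard form: now exp(2*u)/2.
Step 3. Substitute back u = t**3: now exp(2*t**3)/2.
Answer: exp(2*t**3)/2.


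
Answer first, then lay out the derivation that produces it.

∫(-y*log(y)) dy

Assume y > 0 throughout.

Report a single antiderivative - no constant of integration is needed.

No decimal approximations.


The answer is -y**2*log(y)/2 + y**2/4.
Step 1. Integrate ∫(-y*log(y)) dy by parts with u = log(y), dv = (-y) dy, so v = -y**2/2 [assuming y > 0]: now -y**2*log(y)/2 + ∫(y/2) dy.
Step 2. Evaluate the standard form: now -y**2*log(y)/2 + y**2/4.
Answer: -y**2*log(y)/2 + y**2/4.


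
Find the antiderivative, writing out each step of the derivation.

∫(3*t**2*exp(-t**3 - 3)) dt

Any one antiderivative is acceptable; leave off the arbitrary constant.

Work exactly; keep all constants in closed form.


Step 1. Substitute u = t**3 + 3, turning ∫(3*t**2*exp(-t**3 - 3)) dt into ∫(exp(-u)) du: now ∫(exp(-u)) du.
Step 2. Evaluate the standard form: now -exp(-u).
Step 3. Substitute back u = t**3 + 3: now -exp(-t**3 - 3).
Answer: -exp(-t**3 - 3).
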